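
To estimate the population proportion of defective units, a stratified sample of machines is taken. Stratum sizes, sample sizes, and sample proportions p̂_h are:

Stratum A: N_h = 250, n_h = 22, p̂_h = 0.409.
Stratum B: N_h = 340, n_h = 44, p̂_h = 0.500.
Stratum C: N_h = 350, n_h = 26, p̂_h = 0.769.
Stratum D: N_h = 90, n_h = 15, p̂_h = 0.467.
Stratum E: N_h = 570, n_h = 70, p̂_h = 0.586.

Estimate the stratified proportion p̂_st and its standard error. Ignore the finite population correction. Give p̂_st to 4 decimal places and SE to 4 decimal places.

N = 1600; stratum weights W_h = N_h/N.
p̂_st = Σ W_h p̂_h = (250·0.409 + 340·0.500 + 350·0.769 + 90·0.467 + 570·0.586)/1600 = 0.57341
V̂(p̂_st) = Σ W_h² p̂_h(1−p̂_h)/(n_h−1):
  stratum A: (250/1600)²·0.409·0.591/21 = 0.000281016
  stratum B: (340/1600)²·0.500·0.500/43 = 0.000262536
  stratum C: (350/1600)²·0.769·0.231/25 = 0.000340012
  stratum D: (90/1600)²·0.467·0.533/14 = 5.6255e-05
  stratum E: (570/1600)²·0.586·0.414/69 = 0.00044623
V̂(p̂_st) = 0.00138605; SE = √V̂ = 0.0372297

p̂_st ≈ 0.5734, SE ≈ 0.0372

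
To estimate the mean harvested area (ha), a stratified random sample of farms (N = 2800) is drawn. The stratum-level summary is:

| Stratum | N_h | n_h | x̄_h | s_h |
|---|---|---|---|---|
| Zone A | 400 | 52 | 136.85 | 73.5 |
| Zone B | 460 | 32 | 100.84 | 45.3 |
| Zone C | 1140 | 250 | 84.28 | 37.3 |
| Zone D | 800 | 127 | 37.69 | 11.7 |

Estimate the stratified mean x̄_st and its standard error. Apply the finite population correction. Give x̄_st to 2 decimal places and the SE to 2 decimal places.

x̄_st ≈ 81.20, SE ≈ 2.06

x̄_st = Σ W_h x̄_h = (400·136.85 + 460·100.84 + 1140·84.28 + 800·37.69)/2800 = 81.19914
V̂(x̄_st) = Σ W_h² (1 − n_h/N_h) s_h²/n_h, with W_h = N_h/N and N = 2800:
  stratum Zone A: (400/2800)²·(1 − 52/400)·73.5²/52 = 1.84457
  stratum Zone B: (460/2800)²·(1 − 32/460)·45.3²/32 = 1.61039
  stratum Zone C: (1140/2800)²·(1 − 250/1140)·37.3²/250 = 0.720206
  stratum Zone D: (800/2800)²·(1 − 127/800)·11.7²/127 = 0.0740213
V̂(x̄_st) = 4.24919
SE(x̄_st) = √4.24919 = 2.06136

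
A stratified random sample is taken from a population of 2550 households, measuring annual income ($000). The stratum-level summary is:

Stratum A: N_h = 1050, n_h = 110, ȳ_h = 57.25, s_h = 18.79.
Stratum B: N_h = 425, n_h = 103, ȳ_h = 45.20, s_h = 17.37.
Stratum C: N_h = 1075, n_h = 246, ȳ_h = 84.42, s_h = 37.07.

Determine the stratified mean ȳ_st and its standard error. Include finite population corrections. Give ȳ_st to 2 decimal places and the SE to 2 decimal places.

ȳ_st = Σ W_h ȳ_h = (1050·57.25 + 425·45.20 + 1075·84.42)/2550 = 66.69569
V̂(ȳ_st) = Σ W_h² (1 − n_h/N_h) s_h²/n_h, with W_h = N_h/N and N = 2550:
  stratum A: (1050/2550)²·(1 − 110/1050)·18.79²/110 = 0.487189
  stratum B: (425/2550)²·(1 − 103/425)·17.37²/103 = 0.0616491
  stratum C: (1075/2550)²·(1 − 246/1075)·37.07²/246 = 0.765584
V̂(ȳ_st) = 1.31442
SE(ȳ_st) = √1.31442 = 1.14648

ȳ_st ≈ 66.70, SE ≈ 1.15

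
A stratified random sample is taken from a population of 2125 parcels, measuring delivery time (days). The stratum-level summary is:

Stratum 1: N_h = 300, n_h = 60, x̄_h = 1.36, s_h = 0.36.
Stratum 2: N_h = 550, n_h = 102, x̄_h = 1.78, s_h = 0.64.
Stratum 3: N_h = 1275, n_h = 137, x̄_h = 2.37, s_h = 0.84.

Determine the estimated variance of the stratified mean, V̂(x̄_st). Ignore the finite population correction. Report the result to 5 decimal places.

V̂(x̄_st) = Σ W_h² s_h²/n_h, with W_h = N_h/N and N = 2125:
  stratum 1: (300/2125)²·0.36²/60 = 4.30505e-05
  stratum 2: (550/2125)²·0.64²/102 = 0.000269009
  stratum 3: (1275/2125)²·0.84²/137 = 0.00185413
V̂(x̄_st) = 0.00216619

V̂(x̄_st) ≈ 0.00217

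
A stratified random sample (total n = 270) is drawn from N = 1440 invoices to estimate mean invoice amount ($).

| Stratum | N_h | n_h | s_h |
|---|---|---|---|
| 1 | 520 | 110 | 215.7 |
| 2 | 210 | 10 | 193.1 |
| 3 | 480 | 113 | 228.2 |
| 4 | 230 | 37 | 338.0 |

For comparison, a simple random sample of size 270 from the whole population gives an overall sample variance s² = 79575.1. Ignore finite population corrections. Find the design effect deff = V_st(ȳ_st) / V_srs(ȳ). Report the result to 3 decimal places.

deff ≈ 0.897

V̂(ȳ_st) = Σ W_h² s_h²/n_h, with W_h = N_h/N and N = 1440:
  stratum 1: (520/1440)²·215.7²/110 = 55.1556
  stratum 2: (210/1440)²·193.1²/10 = 79.3009
  stratum 3: (480/1440)²·228.2²/113 = 51.2048
  stratum 4: (230/1440)²·338.0²/37 = 78.7703
V_st = 264.432
V_srs = s²/n = 79575.1/270 = 294.723
deff = V_st / V_srs = 264.432/294.723 = 0.8972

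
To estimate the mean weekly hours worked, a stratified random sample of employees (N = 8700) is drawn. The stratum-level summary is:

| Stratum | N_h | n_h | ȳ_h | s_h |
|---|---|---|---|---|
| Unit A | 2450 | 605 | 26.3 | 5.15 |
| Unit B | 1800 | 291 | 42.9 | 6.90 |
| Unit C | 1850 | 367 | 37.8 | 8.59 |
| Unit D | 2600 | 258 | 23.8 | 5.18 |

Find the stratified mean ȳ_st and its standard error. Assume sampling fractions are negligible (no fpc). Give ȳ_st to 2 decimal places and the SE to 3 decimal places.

ȳ_st = Σ W_h ȳ_h = (2450·26.3 + 1800·42.9 + 1850·37.8 + 2600·23.8)/8700 = 31.43276
V̂(ȳ_st) = Σ W_h² s_h²/n_h, with W_h = N_h/N and N = 8700:
  stratum Unit A: (2450/8700)²·5.15²/605 = 0.00347658
  stratum Unit B: (1800/8700)²·6.90²/291 = 0.00700344
  stratum Unit C: (1850/8700)²·8.59²/367 = 0.00909128
  stratum Unit D: (2600/8700)²·5.18²/258 = 0.00928855
V̂(ȳ_st) = 0.0288599
SE(ȳ_st) = √0.0288599 = 0.169882

ȳ_st ≈ 31.43, SE ≈ 0.170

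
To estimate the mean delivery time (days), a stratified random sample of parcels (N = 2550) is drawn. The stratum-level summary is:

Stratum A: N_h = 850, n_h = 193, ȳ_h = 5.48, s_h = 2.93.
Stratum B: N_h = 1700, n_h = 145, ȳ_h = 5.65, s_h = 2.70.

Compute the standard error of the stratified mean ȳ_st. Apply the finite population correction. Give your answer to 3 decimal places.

V̂(ȳ_st) = Σ W_h² (1 − n_h/N_h) s_h²/n_h, with W_h = N_h/N and N = 2550:
  stratum A: (850/2550)²·(1 − 193/850)·2.93²/193 = 0.00382016
  stratum B: (1700/2550)²·(1 − 145/1700)·2.70²/145 = 0.0204389
V̂(ȳ_st) = 0.0242591
SE(ȳ_st) = √0.0242591 = 0.155753

SE(ȳ_st) ≈ 0.156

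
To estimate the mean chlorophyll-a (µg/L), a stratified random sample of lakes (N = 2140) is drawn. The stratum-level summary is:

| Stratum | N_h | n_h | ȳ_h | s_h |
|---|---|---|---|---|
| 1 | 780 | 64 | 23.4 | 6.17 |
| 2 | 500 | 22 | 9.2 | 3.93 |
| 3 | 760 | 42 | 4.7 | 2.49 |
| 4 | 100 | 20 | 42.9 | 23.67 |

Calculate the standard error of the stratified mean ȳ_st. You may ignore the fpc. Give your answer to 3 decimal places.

V̂(ȳ_st) = Σ W_h² s_h²/n_h, with W_h = N_h/N and N = 2140:
  stratum 1: (780/2140)²·6.17²/64 = 0.0790227
  stratum 2: (500/2140)²·3.93²/22 = 0.0383244
  stratum 3: (760/2140)²·2.49²/42 = 0.0186187
  stratum 4: (100/2140)²·23.67²/20 = 0.0611701
V̂(ȳ_st) = 0.197136
SE(ȳ_st) = √0.197136 = 0.444

SE(ȳ_st) ≈ 0.444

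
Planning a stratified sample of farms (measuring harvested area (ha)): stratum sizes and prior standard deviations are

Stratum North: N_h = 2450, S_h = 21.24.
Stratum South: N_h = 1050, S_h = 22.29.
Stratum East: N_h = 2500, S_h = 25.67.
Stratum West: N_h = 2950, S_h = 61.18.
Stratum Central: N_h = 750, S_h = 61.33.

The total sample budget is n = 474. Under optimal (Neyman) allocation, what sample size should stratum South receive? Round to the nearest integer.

Neyman allocation: n_h = n · N_h S_h / Σ N_i S_i, with n = 474.
  stratum North: N_h·S_h = 2450·21.24 = 52038.00
  stratum South: N_h·S_h = 1050·22.29 = 23404.50
  stratum East: N_h·S_h = 2500·25.67 = 64175.00
  stratum West: N_h·S_h = 2950·61.18 = 180481.00
  stratum Central: N_h·S_h = 750·61.33 = 45997.50
Σ N_h S_h = 366096.00
n for stratum South = 474·23404.50/366096.00 = 30.303 → 30

30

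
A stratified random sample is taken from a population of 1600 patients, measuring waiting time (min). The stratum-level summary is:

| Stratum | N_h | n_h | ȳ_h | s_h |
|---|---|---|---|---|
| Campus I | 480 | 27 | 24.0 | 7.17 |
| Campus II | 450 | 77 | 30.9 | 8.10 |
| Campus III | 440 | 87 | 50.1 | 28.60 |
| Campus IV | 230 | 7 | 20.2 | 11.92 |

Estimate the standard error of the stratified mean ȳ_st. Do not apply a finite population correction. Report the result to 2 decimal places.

V̂(ȳ_st) = Σ W_h² s_h²/n_h, with W_h = N_h/N and N = 1600:
  stratum Campus I: (480/1600)²·7.17²/27 = 0.171363
  stratum Campus II: (450/1600)²·8.10²/77 = 0.0674007
  stratum Campus III: (440/1600)²·28.60²/87 = 0.711014
  stratum Campus IV: (230/1600)²·11.92²/7 = 0.41944
V̂(ȳ_st) = 1.36922
SE(ȳ_st) = √1.36922 = 1.17014

SE(ȳ_st) ≈ 1.17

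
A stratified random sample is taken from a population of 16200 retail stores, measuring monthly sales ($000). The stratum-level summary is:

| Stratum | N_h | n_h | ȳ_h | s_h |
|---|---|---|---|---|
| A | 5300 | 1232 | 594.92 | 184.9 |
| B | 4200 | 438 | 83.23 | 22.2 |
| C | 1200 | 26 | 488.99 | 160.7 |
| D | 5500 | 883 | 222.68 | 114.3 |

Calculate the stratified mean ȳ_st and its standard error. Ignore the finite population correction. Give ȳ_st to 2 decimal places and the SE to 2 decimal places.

ȳ_st ≈ 328.04, SE ≈ 3.19

ȳ_st = Σ W_h ȳ_h = (5300·594.92 + 4200·83.23 + 1200·488.99 + 5500·222.68)/16200 = 328.03519
V̂(ȳ_st) = Σ W_h² s_h²/n_h, with W_h = N_h/N and N = 16200:
  stratum A: (5300/16200)²·184.9²/1232 = 2.97019
  stratum B: (4200/16200)²·22.2²/438 = 0.0756311
  stratum C: (1200/16200)²·160.7²/26 = 5.44993
  stratum D: (5500/16200)²·114.3²/883 = 1.7054
V̂(ȳ_st) = 10.2012
SE(ȳ_st) = √10.2012 = 3.19393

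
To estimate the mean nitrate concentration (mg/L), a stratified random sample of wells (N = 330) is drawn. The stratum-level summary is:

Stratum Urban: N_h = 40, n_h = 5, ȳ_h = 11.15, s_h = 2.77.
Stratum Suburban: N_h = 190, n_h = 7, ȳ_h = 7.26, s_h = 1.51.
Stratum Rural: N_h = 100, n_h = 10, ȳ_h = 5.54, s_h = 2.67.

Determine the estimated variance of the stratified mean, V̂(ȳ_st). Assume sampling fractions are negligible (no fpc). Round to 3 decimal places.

V̂(ȳ_st) ≈ 0.196

V̂(ȳ_st) = Σ W_h² s_h²/n_h, with W_h = N_h/N and N = 330:
  stratum Urban: (40/330)²·2.77²/5 = 0.0225466
  stratum Suburban: (190/330)²·1.51²/7 = 0.107978
  stratum Rural: (100/330)²·2.67²/10 = 0.0654628
V̂(ȳ_st) = 0.195987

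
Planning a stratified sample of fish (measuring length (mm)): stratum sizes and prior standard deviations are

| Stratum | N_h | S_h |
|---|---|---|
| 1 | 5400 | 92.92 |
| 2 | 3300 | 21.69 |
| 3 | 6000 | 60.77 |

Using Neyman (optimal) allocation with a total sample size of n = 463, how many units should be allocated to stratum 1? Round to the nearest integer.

Neyman allocation: n_h = n · N_h S_h / Σ N_i S_i, with n = 463.
  stratum 1: N_h·S_h = 5400·92.92 = 501768.00
  stratum 2: N_h·S_h = 3300·21.69 = 71577.00
  stratum 3: N_h·S_h = 6000·60.77 = 364620.00
Σ N_h S_h = 937965.00
n for stratum 1 = 463·501768.00/937965.00 = 247.684 → 248

248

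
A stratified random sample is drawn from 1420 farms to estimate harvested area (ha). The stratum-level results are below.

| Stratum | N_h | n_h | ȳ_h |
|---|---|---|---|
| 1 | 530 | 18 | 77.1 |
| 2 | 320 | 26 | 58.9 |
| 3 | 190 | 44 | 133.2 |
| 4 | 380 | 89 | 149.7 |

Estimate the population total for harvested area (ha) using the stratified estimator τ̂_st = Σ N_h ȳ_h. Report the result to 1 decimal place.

τ̂_st = Σ N_h ȳ_h = 530·77.1 + 320·58.9 + 190·133.2 + 380·149.7 = 141905.0

τ̂_st ≈ 141905.0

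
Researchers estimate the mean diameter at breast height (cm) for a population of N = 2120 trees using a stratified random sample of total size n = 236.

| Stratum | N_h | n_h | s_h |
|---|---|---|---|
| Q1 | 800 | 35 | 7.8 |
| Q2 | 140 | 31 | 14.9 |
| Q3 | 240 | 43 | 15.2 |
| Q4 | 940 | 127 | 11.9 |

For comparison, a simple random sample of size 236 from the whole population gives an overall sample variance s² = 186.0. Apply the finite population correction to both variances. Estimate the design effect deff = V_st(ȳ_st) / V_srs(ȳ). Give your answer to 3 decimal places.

V̂(ȳ_st) = Σ W_h² (1 − n_h/N_h) s_h²/n_h, with W_h = N_h/N and N = 2120:
  stratum Q1: (800/2120)²·(1 − 35/800)·7.8²/35 = 0.236701
  stratum Q2: (140/2120)²·(1 − 31/140)·14.9²/31 = 0.0243161
  stratum Q3: (240/2120)²·(1 − 43/240)·15.2²/43 = 0.0565229
  stratum Q4: (940/2120)²·(1 − 127/940)·11.9²/127 = 0.189599
V_st = 0.50714
V_srs = (1 − 236/2120)·186.0/236 = 0.7004
deff = V_st / V_srs = 0.50714/0.7004 = 0.7241

deff ≈ 0.724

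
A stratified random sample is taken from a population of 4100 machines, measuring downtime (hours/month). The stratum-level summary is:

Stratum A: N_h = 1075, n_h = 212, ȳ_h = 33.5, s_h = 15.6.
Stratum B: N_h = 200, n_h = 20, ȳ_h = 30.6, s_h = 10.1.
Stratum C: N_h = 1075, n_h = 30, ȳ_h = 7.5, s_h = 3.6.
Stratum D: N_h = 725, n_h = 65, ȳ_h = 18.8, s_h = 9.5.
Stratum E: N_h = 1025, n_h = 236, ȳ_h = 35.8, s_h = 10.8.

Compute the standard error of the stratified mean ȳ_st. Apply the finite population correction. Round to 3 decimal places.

SE(ȳ_st) ≈ 0.408

V̂(ȳ_st) = Σ W_h² (1 − n_h/N_h) s_h²/n_h, with W_h = N_h/N and N = 4100:
  stratum A: (1075/4100)²·(1 − 212/1075)·15.6²/212 = 0.0633527
  stratum B: (200/4100)²·(1 − 20/200)·10.1²/20 = 0.0109231
  stratum C: (1075/4100)²·(1 − 30/1075)·3.6²/30 = 0.0288696
  stratum D: (725/4100)²·(1 − 65/725)·9.5²/65 = 0.0395228
  stratum E: (1025/4100)²·(1 − 236/1025)·10.8²/236 = 0.0237776
V̂(ȳ_st) = 0.166446
SE(ȳ_st) = √0.166446 = 0.407978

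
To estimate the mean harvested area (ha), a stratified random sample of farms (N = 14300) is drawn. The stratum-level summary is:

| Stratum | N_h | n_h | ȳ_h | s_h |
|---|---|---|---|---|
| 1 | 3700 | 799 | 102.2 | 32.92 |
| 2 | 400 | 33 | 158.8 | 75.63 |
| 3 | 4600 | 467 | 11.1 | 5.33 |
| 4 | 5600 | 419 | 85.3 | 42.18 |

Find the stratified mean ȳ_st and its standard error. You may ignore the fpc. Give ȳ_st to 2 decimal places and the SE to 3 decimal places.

ȳ_st ≈ 67.86, SE ≈ 0.940

ȳ_st = Σ W_h ȳ_h = (3700·102.2 + 400·158.8 + 4600·11.1 + 5600·85.3)/14300 = 67.86014
V̂(ȳ_st) = Σ W_h² s_h²/n_h, with W_h = N_h/N and N = 14300:
  stratum 1: (3700/14300)²·32.92²/799 = 0.0908038
  stratum 2: (400/14300)²·75.63²/33 = 0.13562
  stratum 3: (4600/14300)²·5.33²/467 = 0.00629479
  stratum 4: (5600/14300)²·42.18²/419 = 0.651183
V̂(ȳ_st) = 0.883901
SE(ȳ_st) = √0.883901 = 0.94016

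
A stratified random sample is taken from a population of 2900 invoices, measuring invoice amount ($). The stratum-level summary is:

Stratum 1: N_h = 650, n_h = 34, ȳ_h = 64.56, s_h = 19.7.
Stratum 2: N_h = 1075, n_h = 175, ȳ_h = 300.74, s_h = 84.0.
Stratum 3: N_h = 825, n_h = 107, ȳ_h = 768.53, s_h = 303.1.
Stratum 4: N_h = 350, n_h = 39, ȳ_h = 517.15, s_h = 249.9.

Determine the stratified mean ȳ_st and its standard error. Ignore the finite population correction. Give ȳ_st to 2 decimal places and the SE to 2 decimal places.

ȳ_st = Σ W_h ȳ_h = (650·64.56 + 1075·300.74 + 825·768.53 + 350·517.15)/2900 = 406.99974
V̂(ȳ_st) = Σ W_h² s_h²/n_h, with W_h = N_h/N and N = 2900:
  stratum 1: (650/2900)²·19.7²/34 = 0.573435
  stratum 2: (1075/2900)²·84.0²/175 = 5.5404
  stratum 3: (825/2900)²·303.1²/107 = 69.4864
  stratum 4: (350/2900)²·249.9²/39 = 23.3243
V̂(ȳ_st) = 98.9245
SE(ȳ_st) = √98.9245 = 9.94608

ȳ_st ≈ 407.00, SE ≈ 9.95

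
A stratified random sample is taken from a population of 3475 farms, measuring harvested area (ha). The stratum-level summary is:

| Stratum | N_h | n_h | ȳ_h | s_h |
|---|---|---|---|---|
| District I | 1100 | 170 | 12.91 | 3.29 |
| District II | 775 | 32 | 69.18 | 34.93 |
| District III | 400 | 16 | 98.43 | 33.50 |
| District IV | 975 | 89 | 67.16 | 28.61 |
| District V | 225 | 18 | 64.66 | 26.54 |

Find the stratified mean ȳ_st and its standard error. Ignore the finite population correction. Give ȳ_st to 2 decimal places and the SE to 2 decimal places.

ȳ_st ≈ 53.88, SE ≈ 1.93

ȳ_st = Σ W_h ȳ_h = (1100·12.91 + 775·69.18 + 400·98.43 + 975·67.16 + 225·64.66)/3475 = 53.87540
V̂(ȳ_st) = Σ W_h² s_h²/n_h, with W_h = N_h/N and N = 3475:
  stratum District I: (1100/3475)²·3.29²/170 = 0.00637997
  stratum District II: (775/3475)²·34.93²/32 = 1.89645
  stratum District III: (400/3475)²·33.50²/16 = 0.929351
  stratum District IV: (975/3475)²·28.61²/89 = 0.724011
  stratum District V: (225/3475)²·26.54²/18 = 0.164053
V̂(ȳ_st) = 3.72024
SE(ȳ_st) = √3.72024 = 1.92879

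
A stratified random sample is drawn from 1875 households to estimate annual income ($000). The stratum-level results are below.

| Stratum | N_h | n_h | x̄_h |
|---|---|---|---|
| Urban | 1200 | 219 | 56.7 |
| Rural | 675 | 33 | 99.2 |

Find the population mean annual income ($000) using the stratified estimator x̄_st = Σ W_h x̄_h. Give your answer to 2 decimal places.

N = Σ N_h = 1875. Stratum weights W_h = N_h/N.
x̄_st = (1200·56.7 + 675·99.2) / 1875 = 72.0000

x̄_st ≈ 72.00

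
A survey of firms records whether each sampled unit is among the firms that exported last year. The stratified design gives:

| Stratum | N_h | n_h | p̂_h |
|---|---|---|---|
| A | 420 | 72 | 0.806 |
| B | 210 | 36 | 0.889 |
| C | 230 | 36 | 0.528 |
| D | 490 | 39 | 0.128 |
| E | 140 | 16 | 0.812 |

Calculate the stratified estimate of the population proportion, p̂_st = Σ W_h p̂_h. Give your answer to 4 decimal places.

N = 1490; stratum weights W_h = N_h/N.
p̂_st = Σ W_h p̂_h = (420·0.806 + 210·0.889 + 230·0.528 + 490·0.128 + 140·0.812)/1490 = 0.55238

p̂_st ≈ 0.5524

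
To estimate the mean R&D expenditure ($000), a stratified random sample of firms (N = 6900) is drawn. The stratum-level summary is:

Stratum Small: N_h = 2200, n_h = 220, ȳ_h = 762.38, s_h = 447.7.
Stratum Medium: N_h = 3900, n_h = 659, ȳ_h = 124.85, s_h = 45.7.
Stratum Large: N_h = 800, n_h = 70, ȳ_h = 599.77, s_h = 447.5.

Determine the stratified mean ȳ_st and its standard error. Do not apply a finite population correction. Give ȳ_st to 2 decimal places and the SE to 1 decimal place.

ȳ_st ≈ 383.18, SE ≈ 11.5

ȳ_st = Σ W_h ȳ_h = (2200·762.38 + 3900·124.85 + 800·599.77)/6900 = 383.18362
V̂(ȳ_st) = Σ W_h² s_h²/n_h, with W_h = N_h/N and N = 6900:
  stratum Small: (2200/6900)²·447.7²/220 = 92.6187
  stratum Medium: (3900/6900)²·45.7²/659 = 1.01246
  stratum Large: (800/6900)²·447.5²/70 = 38.4565
V̂(ȳ_st) = 132.088
SE(ȳ_st) = √132.088 = 11.4929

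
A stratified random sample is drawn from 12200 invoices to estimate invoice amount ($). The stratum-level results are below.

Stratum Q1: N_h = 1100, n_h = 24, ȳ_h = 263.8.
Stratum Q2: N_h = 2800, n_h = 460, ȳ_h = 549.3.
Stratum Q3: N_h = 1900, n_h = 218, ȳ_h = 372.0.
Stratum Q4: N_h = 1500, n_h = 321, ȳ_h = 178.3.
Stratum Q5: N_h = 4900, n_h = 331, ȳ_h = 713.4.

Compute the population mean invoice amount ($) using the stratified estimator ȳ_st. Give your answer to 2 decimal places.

ȳ_st ≈ 516.24

N = Σ N_h = 12200. Stratum weights W_h = N_h/N.
ȳ_st = (1100·263.8 + 2800·549.3 + 1900·372.0 + 1500·178.3 + 4900·713.4) / 12200 = 516.2402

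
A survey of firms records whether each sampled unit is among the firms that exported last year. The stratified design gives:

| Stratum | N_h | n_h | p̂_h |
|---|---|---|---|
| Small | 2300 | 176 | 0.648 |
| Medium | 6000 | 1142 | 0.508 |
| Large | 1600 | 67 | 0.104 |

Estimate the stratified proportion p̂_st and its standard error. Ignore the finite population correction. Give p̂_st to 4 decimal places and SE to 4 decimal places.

p̂_st ≈ 0.4752, SE ≈ 0.0137

N = 9900; stratum weights W_h = N_h/N.
p̂_st = Σ W_h p̂_h = (2300·0.648 + 6000·0.508 + 1600·0.104)/9900 = 0.47523
V̂(p̂_st) = Σ W_h² p̂_h(1−p̂_h)/(n_h−1):
  stratum Small: (2300/9900)²·0.648·0.352/175 = 7.03501e-05
  stratum Medium: (6000/9900)²·0.508·0.492/1141 = 8.04591e-05
  stratum Large: (1600/9900)²·0.104·0.896/66 = 3.6878e-05
V̂(p̂_st) = 0.000187687; SE = √V̂ = 0.0136999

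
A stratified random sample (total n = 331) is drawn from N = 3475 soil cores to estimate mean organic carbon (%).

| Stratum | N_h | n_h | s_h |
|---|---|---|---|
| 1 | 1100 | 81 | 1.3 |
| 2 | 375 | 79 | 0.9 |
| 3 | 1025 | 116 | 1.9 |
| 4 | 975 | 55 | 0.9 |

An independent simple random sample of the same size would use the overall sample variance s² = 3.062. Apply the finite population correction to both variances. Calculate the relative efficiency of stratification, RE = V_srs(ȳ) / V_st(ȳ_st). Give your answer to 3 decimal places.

V̂(ȳ_st) = Σ W_h² (1 − n_h/N_h) s_h²/n_h, with W_h = N_h/N and N = 3475:
  stratum 1: (1100/3475)²·(1 − 81/1100)·1.3²/81 = 0.00193668
  stratum 2: (375/3475)²·(1 − 79/375)·0.9²/79 = 9.42478e-05
  stratum 3: (1025/3475)²·(1 − 116/1025)·1.9²/116 = 0.00240119
  stratum 4: (975/3475)²·(1 − 55/975)·0.9²/55 = 0.00109397
V_st = 0.0055261
V_srs = (1 − 331/3475)·3.062/331 = 0.0083696
Relative efficiency = V_srs / V_st = 0.0083696/0.0055261 = 1.5146

RE ≈ 1.515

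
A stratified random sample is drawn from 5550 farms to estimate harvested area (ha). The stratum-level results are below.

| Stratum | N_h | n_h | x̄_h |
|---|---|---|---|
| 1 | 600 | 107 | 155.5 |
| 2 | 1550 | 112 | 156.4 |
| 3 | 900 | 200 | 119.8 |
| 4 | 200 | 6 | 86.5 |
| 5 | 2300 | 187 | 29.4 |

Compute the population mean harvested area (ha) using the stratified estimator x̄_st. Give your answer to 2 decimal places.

x̄_st ≈ 95.22

N = Σ N_h = 5550. Stratum weights W_h = N_h/N.
x̄_st = (600·155.5 + 1550·156.4 + 900·119.8 + 200·86.5 + 2300·29.4) / 5550 = 95.2180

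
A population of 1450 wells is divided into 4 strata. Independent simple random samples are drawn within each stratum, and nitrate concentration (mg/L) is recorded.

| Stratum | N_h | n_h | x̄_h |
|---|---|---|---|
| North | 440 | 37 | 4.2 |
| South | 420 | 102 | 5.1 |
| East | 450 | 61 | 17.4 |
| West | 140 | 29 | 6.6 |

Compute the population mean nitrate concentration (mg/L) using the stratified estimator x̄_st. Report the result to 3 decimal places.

x̄_st ≈ 8.789

N = Σ N_h = 1450. Stratum weights W_h = N_h/N.
x̄_st = (440·4.2 + 420·5.1 + 450·17.4 + 140·6.6) / 1450 = 8.78897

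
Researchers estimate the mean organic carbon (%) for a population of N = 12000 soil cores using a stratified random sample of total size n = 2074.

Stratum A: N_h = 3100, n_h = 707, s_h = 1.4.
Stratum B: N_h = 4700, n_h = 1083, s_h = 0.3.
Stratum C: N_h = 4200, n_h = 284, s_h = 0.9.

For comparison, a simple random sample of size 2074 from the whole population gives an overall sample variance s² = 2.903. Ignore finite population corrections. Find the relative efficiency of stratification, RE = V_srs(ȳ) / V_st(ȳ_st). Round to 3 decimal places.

V̂(ȳ_st) = Σ W_h² s_h²/n_h, with W_h = N_h/N and N = 12000:
  stratum A: (3100/12000)²·1.4²/707 = 0.000185011
  stratum B: (4700/12000)²·0.3²/1083 = 1.27482e-05
  stratum C: (4200/12000)²·0.9²/284 = 0.000349384
V_st = 0.000547143
V_srs = s²/n = 2.903/2074 = 0.00139971
Relative efficiency = V_srs / V_st = 0.00139971/0.000547143 = 2.5582

RE ≈ 2.558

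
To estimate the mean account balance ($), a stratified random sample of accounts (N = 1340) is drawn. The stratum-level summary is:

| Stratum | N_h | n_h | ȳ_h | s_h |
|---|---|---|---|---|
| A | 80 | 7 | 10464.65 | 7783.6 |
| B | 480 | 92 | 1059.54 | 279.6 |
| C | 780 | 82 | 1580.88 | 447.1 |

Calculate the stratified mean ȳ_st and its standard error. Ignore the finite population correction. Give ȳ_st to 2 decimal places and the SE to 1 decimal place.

ȳ_st = Σ W_h ȳ_h = (80·10464.65 + 480·1059.54 + 780·1580.88)/1340 = 1924.50567
V̂(ȳ_st) = Σ W_h² s_h²/n_h, with W_h = N_h/N and N = 1340:
  stratum A: (80/1340)²·7783.6²/7 = 30848.5
  stratum B: (480/1340)²·279.6²/92 = 109.033
  stratum C: (780/1340)²·447.1²/82 = 825.991
V̂(ȳ_st) = 31783.5
SE(ȳ_st) = √31783.5 = 178.279

ȳ_st ≈ 1924.51, SE ≈ 178.3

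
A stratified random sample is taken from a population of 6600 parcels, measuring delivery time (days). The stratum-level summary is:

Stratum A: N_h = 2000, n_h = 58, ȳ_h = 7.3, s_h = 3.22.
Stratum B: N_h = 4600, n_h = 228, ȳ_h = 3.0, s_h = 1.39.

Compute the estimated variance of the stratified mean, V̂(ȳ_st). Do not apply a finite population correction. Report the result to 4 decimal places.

V̂(ȳ_st) = Σ W_h² s_h²/n_h, with W_h = N_h/N and N = 6600:
  stratum A: (2000/6600)²·3.22²/58 = 0.0164156
  stratum B: (4600/6600)²·1.39²/228 = 0.00411645
V̂(ȳ_st) = 0.020532

V̂(ȳ_st) ≈ 0.0205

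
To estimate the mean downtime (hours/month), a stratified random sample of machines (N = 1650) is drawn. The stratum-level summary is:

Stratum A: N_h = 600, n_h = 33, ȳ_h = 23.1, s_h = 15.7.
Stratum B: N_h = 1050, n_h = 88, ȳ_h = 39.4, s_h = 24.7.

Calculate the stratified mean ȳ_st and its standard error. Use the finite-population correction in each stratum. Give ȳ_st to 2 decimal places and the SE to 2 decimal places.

ȳ_st = Σ W_h ȳ_h = (600·23.1 + 1050·39.4)/1650 = 33.47273
V̂(ȳ_st) = Σ W_h² (1 − n_h/N_h) s_h²/n_h, with W_h = N_h/N and N = 1650:
  stratum A: (600/1650)²·(1 − 33/600)·15.7²/33 = 0.933366
  stratum B: (1050/1650)²·(1 − 88/1050)·24.7²/88 = 2.57222
V̂(ȳ_st) = 3.50558
SE(ȳ_st) = √3.50558 = 1.87232

ȳ_st ≈ 33.47, SE ≈ 1.87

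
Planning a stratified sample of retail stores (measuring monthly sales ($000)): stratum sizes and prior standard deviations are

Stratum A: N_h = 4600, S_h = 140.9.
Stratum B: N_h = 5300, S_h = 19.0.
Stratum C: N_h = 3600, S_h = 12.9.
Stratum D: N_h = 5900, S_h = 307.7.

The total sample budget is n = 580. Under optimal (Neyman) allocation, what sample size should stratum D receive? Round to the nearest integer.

403

Neyman allocation: n_h = n · N_h S_h / Σ N_i S_i, with n = 580.
  stratum A: N_h·S_h = 4600·140.9 = 648140.00
  stratum B: N_h·S_h = 5300·19.0 = 100700.00
  stratum C: N_h·S_h = 3600·12.9 = 46440.00
  stratum D: N_h·S_h = 5900·307.7 = 1815430.00
Σ N_h S_h = 2610710.00
n for stratum D = 580·1815430.00/2610710.00 = 403.319 → 403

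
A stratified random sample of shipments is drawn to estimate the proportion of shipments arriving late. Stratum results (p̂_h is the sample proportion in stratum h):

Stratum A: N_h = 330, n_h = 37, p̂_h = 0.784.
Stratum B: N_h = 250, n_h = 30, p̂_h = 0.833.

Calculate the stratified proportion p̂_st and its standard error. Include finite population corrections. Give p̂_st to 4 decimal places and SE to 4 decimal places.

N = 580; stratum weights W_h = N_h/N.
p̂_st = Σ W_h p̂_h = (330·0.784 + 250·0.833)/580 = 0.80512
V̂(p̂_st) = Σ W_h² (1 − n_h/N_h) p̂_h(1−p̂_h)/(n_h−1):
  stratum A: (330/580)²·(1 − 37/330)·0.784·0.216/36 = 0.00135205
  stratum B: (250/580)²·(1 − 30/250)·0.833·0.167/29 = 0.000784278
V̂(p̂_st) = 0.00213633; SE = √V̂ = 0.0462204

p̂_st ≈ 0.8051, SE ≈ 0.0462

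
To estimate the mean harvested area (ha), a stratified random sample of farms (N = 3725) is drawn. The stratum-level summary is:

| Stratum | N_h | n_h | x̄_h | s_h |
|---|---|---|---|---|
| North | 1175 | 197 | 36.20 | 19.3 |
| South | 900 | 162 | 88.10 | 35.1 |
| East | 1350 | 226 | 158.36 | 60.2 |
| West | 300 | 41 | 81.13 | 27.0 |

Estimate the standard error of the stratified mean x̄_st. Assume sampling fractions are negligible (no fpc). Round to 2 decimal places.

SE(x̄_st) ≈ 1.69

V̂(x̄_st) = Σ W_h² s_h²/n_h, with W_h = N_h/N and N = 3725:
  stratum North: (1175/3725)²·19.3²/197 = 0.188136
  stratum South: (900/3725)²·35.1²/162 = 0.443948
  stratum East: (1350/3725)²·60.2²/226 = 2.1062
  stratum West: (300/3725)²·27.0²/41 = 0.115328
V̂(x̄_st) = 2.85361
SE(x̄_st) = √2.85361 = 1.68926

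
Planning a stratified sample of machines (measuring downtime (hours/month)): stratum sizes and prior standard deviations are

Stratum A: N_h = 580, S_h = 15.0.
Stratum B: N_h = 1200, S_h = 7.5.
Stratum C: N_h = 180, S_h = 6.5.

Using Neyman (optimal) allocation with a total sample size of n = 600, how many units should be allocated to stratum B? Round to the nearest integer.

286

Neyman allocation: n_h = n · N_h S_h / Σ N_i S_i, with n = 600.
  stratum A: N_h·S_h = 580·15.0 = 8700.00
  stratum B: N_h·S_h = 1200·7.5 = 9000.00
  stratum C: N_h·S_h = 180·6.5 = 1170.00
Σ N_h S_h = 18870.00
n for stratum B = 600·9000.00/18870.00 = 286.169 → 286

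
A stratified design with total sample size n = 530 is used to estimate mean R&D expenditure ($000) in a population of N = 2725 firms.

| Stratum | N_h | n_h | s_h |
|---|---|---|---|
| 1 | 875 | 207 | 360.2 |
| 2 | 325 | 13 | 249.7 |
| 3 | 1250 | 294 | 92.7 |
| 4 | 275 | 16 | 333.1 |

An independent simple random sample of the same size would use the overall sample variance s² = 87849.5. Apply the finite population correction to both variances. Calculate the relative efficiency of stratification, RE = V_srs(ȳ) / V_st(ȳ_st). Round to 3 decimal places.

V̂(ȳ_st) = Σ W_h² (1 − n_h/N_h) s_h²/n_h, with W_h = N_h/N and N = 2725:
  stratum 1: (875/2725)²·(1 − 207/875)·360.2²/207 = 49.3365
  stratum 2: (325/2725)²·(1 − 13/325)·249.7²/13 = 65.4936
  stratum 3: (1250/2725)²·(1 − 294/1250)·92.7²/294 = 4.70378
  stratum 4: (275/2725)²·(1 − 16/275)·333.1²/16 = 66.5164
V_st = 186.05
V_srs = (1 − 530/2725)·87849.5/530 = 133.515
Relative efficiency = V_srs / V_st = 133.515/186.05 = 0.7176

RE ≈ 0.718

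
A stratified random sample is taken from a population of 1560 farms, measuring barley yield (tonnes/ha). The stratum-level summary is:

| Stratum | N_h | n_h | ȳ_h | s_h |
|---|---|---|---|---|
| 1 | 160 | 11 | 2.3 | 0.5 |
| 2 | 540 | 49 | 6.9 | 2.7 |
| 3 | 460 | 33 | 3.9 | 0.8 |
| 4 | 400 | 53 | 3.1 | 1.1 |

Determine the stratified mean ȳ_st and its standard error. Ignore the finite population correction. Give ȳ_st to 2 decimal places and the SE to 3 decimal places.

ȳ_st = Σ W_h ȳ_h = (160·2.3 + 540·6.9 + 460·3.9 + 400·3.1)/1560 = 4.56923
V̂(ȳ_st) = Σ W_h² s_h²/n_h, with W_h = N_h/N and N = 1560:
  stratum 1: (160/1560)²·0.5²/11 = 0.000239077
  stratum 2: (540/1560)²·2.7²/49 = 0.0178267
  stratum 3: (460/1560)²·0.8²/33 = 0.00168629
  stratum 4: (400/1560)²·1.1²/53 = 0.001501
V̂(ȳ_st) = 0.021253
SE(ȳ_st) = √0.021253 = 0.145784

ȳ_st ≈ 4.57, SE ≈ 0.146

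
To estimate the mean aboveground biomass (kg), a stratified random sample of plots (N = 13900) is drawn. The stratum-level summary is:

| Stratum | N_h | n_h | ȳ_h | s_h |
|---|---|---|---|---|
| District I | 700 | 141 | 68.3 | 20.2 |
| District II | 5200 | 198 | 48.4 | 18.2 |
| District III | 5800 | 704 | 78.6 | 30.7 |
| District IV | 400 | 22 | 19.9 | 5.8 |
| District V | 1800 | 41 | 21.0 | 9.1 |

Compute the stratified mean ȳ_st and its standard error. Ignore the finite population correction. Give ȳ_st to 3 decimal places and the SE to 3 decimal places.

ȳ_st ≈ 57.635, SE ≈ 0.714

ȳ_st = Σ W_h ȳ_h = (700·68.3 + 5200·48.4 + 5800·78.6 + 400·19.9 + 1800·21.0)/13900 = 57.63525
V̂(ȳ_st) = Σ W_h² s_h²/n_h, with W_h = N_h/N and N = 13900:
  stratum District I: (700/13900)²·20.2²/141 = 0.00733922
  stratum District II: (5200/13900)²·18.2²/198 = 0.234129
  stratum District III: (5800/13900)²·30.7²/704 = 0.233094
  stratum District IV: (400/13900)²·5.8²/22 = 0.00126626
  stratum District V: (1800/13900)²·9.1²/41 = 0.0338699
V̂(ȳ_st) = 0.509698
SE(ȳ_st) = √0.509698 = 0.713931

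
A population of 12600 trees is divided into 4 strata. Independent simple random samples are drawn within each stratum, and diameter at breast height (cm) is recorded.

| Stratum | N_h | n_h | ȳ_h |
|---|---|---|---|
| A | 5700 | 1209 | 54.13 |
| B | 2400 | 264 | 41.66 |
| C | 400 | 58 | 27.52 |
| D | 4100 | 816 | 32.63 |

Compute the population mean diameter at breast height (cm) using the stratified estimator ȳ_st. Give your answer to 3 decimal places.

N = Σ N_h = 12600. Stratum weights W_h = N_h/N.
ȳ_st = (5700·54.13 + 2400·41.66 + 400·27.52 + 4100·32.63) / 12600 = 43.91397

ȳ_st ≈ 43.914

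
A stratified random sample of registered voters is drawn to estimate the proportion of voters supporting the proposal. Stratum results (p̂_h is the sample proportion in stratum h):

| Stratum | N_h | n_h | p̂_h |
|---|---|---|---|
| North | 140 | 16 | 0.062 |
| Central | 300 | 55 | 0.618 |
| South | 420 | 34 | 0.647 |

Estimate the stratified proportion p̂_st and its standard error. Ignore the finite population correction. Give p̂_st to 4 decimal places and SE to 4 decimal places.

N = 860; stratum weights W_h = N_h/N.
p̂_st = Σ W_h p̂_h = (140·0.062 + 300·0.618 + 420·0.647)/860 = 0.54165
V̂(p̂_st) = Σ W_h² p̂_h(1−p̂_h)/(n_h−1):
  stratum North: (140/860)²·0.062·0.938/15 = 0.000102745
  stratum Central: (300/860)²·0.618·0.382/54 = 0.00053199
  stratum South: (420/860)²·0.647·0.353/33 = 0.00165069
V̂(p̂_st) = 0.00228543; SE = √V̂ = 0.0478062

p̂_st ≈ 0.5417, SE ≈ 0.0478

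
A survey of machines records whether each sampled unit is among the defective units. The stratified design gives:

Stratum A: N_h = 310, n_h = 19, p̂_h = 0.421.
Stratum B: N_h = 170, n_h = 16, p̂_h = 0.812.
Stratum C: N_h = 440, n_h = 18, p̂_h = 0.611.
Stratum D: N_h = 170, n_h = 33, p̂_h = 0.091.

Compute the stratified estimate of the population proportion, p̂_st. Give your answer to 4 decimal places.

p̂_st ≈ 0.5072

N = 1090; stratum weights W_h = N_h/N.
p̂_st = Σ W_h p̂_h = (310·0.421 + 170·0.812 + 440·0.611 + 170·0.091)/1090 = 0.50721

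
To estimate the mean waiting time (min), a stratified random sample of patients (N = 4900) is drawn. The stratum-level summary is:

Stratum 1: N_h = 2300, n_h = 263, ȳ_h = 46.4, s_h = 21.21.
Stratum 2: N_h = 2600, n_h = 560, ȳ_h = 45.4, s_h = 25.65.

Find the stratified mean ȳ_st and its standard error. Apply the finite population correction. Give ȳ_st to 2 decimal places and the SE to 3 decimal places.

ȳ_st ≈ 45.87, SE ≈ 0.770

ȳ_st = Σ W_h ȳ_h = (2300·46.4 + 2600·45.4)/4900 = 45.86939
V̂(ȳ_st) = Σ W_h² (1 − n_h/N_h) s_h²/n_h, with W_h = N_h/N and N = 4900:
  stratum 1: (2300/4900)²·(1 − 263/2300)·21.21²/263 = 0.333774
  stratum 2: (2600/4900)²·(1 − 560/2600)·25.65²/560 = 0.259536
V̂(ȳ_st) = 0.59331
SE(ȳ_st) = √0.59331 = 0.770266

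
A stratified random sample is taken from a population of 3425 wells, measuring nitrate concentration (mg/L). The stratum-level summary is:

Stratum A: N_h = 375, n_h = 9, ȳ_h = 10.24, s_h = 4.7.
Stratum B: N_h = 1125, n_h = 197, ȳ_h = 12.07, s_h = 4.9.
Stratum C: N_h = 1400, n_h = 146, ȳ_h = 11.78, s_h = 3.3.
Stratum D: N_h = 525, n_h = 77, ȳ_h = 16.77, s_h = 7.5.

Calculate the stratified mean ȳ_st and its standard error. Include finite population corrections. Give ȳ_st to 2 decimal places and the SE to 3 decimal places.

ȳ_st = Σ W_h ȳ_h = (375·10.24 + 1125·12.07 + 1400·11.78 + 525·16.77)/3425 = 12.47153
V̂(ȳ_st) = Σ W_h² (1 − n_h/N_h) s_h²/n_h, with W_h = N_h/N and N = 3425:
  stratum A: (375/3425)²·(1 − 9/375)·4.7²/9 = 0.0287174
  stratum B: (1125/3425)²·(1 − 197/1125)·4.9²/197 = 0.0108469
  stratum C: (1400/3425)²·(1 − 146/1400)·3.3²/146 = 0.011163
  stratum D: (525/3425)²·(1 − 77/525)·7.5²/77 = 0.014647
V̂(ȳ_st) = 0.0653742
SE(ȳ_st) = √0.0653742 = 0.255684

ȳ_st ≈ 12.47, SE ≈ 0.256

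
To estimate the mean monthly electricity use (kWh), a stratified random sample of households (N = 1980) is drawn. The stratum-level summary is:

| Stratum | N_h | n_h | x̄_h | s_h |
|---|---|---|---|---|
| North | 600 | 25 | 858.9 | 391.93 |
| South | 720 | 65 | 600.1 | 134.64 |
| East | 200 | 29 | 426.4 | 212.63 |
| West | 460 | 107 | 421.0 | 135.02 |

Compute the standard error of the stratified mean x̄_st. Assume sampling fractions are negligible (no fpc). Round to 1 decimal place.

SE(x̄_st) ≈ 25.0

V̂(x̄_st) = Σ W_h² s_h²/n_h, with W_h = N_h/N and N = 1980:
  stratum North: (600/1980)²·391.93²/25 = 564.221
  stratum South: (720/1980)²·134.64²/65 = 36.8782
  stratum East: (200/1980)²·212.63²/29 = 15.9067
  stratum West: (460/1980)²·135.02²/107 = 9.19597
V̂(x̄_st) = 626.202
SE(x̄_st) = √626.202 = 25.024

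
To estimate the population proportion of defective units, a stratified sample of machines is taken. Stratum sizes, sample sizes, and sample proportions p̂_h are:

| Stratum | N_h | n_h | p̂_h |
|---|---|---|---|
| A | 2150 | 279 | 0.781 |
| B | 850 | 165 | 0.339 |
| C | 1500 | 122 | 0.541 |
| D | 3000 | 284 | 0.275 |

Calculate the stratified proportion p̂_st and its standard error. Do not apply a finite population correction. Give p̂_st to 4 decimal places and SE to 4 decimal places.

N = 7500; stratum weights W_h = N_h/N.
p̂_st = Σ W_h p̂_h = (2150·0.781 + 850·0.339 + 1500·0.541 + 3000·0.275)/7500 = 0.48051
V̂(p̂_st) = Σ W_h² p̂_h(1−p̂_h)/(n_h−1):
  stratum A: (2150/7500)²·0.781·0.219/278 = 5.05597e-05
  stratum B: (850/7500)²·0.339·0.661/164 = 1.75498e-05
  stratum C: (1500/7500)²·0.541·0.459/121 = 8.20889e-05
  stratum D: (3000/7500)²·0.275·0.725/283 = 0.000112721
V̂(p̂_st) = 0.000262919; SE = √V̂ = 0.0162148

p̂_st ≈ 0.4805, SE ≈ 0.0162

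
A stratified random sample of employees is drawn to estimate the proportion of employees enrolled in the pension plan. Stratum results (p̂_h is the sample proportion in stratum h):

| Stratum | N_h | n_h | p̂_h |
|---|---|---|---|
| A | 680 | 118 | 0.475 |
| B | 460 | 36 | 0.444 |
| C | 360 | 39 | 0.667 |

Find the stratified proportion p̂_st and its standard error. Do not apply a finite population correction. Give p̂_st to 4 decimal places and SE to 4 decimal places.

p̂_st ≈ 0.5116, SE ≈ 0.0379

N = 1500; stratum weights W_h = N_h/N.
p̂_st = Σ W_h p̂_h = (680·0.475 + 460·0.444 + 360·0.667)/1500 = 0.51157
V̂(p̂_st) = Σ W_h² p̂_h(1−p̂_h)/(n_h−1):
  stratum A: (680/1500)²·0.475·0.525/117 = 0.000438028
  stratum B: (460/1500)²·0.444·0.556/35 = 0.00066332
  stratum C: (360/1500)²·0.667·0.333/38 = 0.000336674
V̂(p̂_st) = 0.00143802; SE = √V̂ = 0.0379213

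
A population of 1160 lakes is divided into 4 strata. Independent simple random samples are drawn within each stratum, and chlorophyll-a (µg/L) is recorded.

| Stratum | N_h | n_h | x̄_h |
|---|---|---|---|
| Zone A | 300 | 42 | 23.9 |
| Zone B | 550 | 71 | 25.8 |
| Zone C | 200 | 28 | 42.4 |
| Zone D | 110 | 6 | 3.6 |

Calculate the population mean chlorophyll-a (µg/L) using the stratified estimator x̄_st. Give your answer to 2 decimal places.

N = Σ N_h = 1160. Stratum weights W_h = N_h/N.
x̄_st = (300·23.9 + 550·25.8 + 200·42.4 + 110·3.6) / 1160 = 26.0655

x̄_st ≈ 26.07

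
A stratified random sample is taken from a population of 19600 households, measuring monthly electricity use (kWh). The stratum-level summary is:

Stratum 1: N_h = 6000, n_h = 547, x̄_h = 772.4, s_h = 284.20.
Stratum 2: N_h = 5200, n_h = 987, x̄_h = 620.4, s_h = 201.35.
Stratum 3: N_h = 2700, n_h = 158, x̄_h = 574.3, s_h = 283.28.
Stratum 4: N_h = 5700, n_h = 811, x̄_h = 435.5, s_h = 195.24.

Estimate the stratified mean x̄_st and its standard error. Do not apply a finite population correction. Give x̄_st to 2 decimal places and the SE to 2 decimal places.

x̄_st ≈ 606.81, SE ≈ 5.51

x̄_st = Σ W_h x̄_h = (6000·772.4 + 5200·620.4 + 2700·574.3 + 5700·435.5)/19600 = 606.80816
V̂(x̄_st) = Σ W_h² s_h²/n_h, with W_h = N_h/N and N = 19600:
  stratum 1: (6000/19600)²·284.20²/547 = 13.8373
  stratum 2: (5200/19600)²·201.35²/987 = 2.89122
  stratum 3: (2700/19600)²·283.28²/158 = 9.63807
  stratum 4: (5700/19600)²·195.24²/811 = 3.97516
V̂(x̄_st) = 30.3417
SE(x̄_st) = √30.3417 = 5.50833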